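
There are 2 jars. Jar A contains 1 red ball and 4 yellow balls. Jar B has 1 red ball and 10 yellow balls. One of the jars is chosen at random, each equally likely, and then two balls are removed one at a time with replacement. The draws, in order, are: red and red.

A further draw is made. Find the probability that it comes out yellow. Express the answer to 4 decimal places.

The likelihood of the observed sequence under each hypothesis: P(data | jar A) = (1/5)(1/5) = 0.04; P(data | jar B) = (1/11)(1/11) = 0.0082645.
Weighting by the prior gives 1/2 · 0.04 = 0.02, 1/2 · 0.0082645 = 0.0041322; with total 0.024132.
Dividing through by the total gives posterior P(jar A | data) = 0.82877, P(jar B | data) = 0.17123.
So P(yellow next | data) = Σ P(yellow next | H) P(H | data) = (4/5)(0.82877) + (10/11)(0.17123) = 0.81868.

0.8187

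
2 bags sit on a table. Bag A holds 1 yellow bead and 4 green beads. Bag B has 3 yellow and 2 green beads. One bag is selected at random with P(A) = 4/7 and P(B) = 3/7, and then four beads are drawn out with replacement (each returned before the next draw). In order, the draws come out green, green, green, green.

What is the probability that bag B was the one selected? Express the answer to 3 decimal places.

0.045

Compute the likelihood of the observed sequence for each case: P(data | bag A) = (4/5)(4/5)(4/5)(4/5) = 0.4096; P(data | bag B) = (2/5)(2/5)(2/5)(2/5) = 0.0256.
Weighting by the prior gives 4/7 · 0.4096 = 0.23406, 3/7 · 0.0256 = 0.010971; with total 0.24503.
Hence P(bag B | data) = (0.010971) / (0.24503) = 0.044776.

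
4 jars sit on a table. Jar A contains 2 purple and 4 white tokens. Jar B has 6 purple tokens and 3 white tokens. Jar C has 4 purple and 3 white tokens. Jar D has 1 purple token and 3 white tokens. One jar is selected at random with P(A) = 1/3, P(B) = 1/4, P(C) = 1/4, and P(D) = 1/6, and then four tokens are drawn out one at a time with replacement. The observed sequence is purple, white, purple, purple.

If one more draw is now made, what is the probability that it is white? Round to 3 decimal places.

0.433

For each hypothesis, P(data | H) works out to: P(data | jar A) = (2/6)(4/6)(2/6)(2/6) = 0.024691; P(data | jar B) = (6/9)(3/9)(6/9)(6/9) = 0.098765; P(data | jar C) = (4/7)(3/7)(4/7)(4/7) = 0.079967; P(data | jar D) = (1/4)(3/4)(1/4)(1/4) = 0.011719.
Weighting by the prior gives 1/3 · 0.024691 = 0.0082305, 1/4 · 0.098765 = 0.024691, 1/4 · 0.079967 = 0.019992, 1/6 · 0.011719 = 0.0019531; summing to 0.054867.
Dividing through by the total gives posterior P(jar A | data) = 0.15001, P(jar B | data) = 0.45003, P(jar C | data) = 0.36437, P(jar D | data) = 0.035598.
The predictive probability is P(white next | data) = (2/3)(0.15001) + (1/3)(0.45003) + (3/7)(0.36437) + (3/4)(0.035598) = 0.43287.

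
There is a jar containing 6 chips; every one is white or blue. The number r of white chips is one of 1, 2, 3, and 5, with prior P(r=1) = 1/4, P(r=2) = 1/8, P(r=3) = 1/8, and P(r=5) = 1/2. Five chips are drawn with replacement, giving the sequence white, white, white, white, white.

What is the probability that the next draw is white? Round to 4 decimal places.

0.8256

The likelihood of the observed sequence under each hypothesis: P(data | r = 1) = (1/6)(1/6)(1/6)(1/6)(1/6) = 0.0001286; P(data | r = 2) = (2/6)(2/6)(2/6)(2/6)(2/6) = 0.0041152; P(data | r = 3) = (3/6)(3/6)(3/6)(3/6)(3/6) = 0.03125; P(data | r = 5) = (5/6)(5/6)(5/6)(5/6)(5/6) = 0.40188.
The prior-weighted likelihoods are 1/4 · 0.0001286 = 3.215e-05, 1/8 · 0.0041152 = 0.0005144, 1/8 · 0.03125 = 0.0039062, 1/2 · 0.40188 = 0.20094; with total 0.20539.
Dividing through by the total gives posterior P(r = 1 | data) = 0.00015653, P(r = 2 | data) = 0.0025045, P(r = 3 | data) = 0.019019, P(r = 5 | data) = 0.97832.
So P(white next | data) = Σ P(white next | H) P(H | data) = (1/6)(0.00015653) + (1/3)(0.0025045) + (1/2)(0.019019) + (5/6)(0.97832) = 0.82564.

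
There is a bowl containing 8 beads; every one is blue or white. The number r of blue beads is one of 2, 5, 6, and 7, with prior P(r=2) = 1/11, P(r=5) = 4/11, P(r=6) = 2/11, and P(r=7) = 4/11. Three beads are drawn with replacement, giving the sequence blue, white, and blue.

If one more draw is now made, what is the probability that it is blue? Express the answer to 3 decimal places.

0.712

Compute the likelihood of the observed sequence for each case: P(data | r = 2) = (2/8)(6/8)(2/8) = 0.046875; P(data | r = 5) = (5/8)(3/8)(5/8) = 0.14648; P(data | r = 6) = (6/8)(2/8)(6/8) = 0.14062; P(data | r = 7) = (7/8)(1/8)(7/8) = 0.095703.
The prior-weighted likelihoods are 1/11 · 0.046875 = 0.0042614, 4/11 · 0.14648 = 0.053267, 2/11 · 0.14062 = 0.025568, 4/11 · 0.095703 = 0.034801; these sum to 0.1179.
Normalising, the posterior is P(r = 2 | data) = 0.036145, P(r = 5 | data) = 0.45181, P(r = 6 | data) = 0.21687, P(r = 7 | data) = 0.29518.
The predictive probability is P(blue next | data) = (1/4)(0.036145) + (5/8)(0.45181) + (3/4)(0.21687) + (7/8)(0.29518) = 0.71235.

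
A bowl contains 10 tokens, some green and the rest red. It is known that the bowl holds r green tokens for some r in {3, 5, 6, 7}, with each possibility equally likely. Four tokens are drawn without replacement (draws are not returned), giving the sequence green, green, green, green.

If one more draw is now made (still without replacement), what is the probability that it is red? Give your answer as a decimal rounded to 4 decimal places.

0.5758

Compute the likelihood of the observed sequence for each case: P(data | r = 3) = (3/10)(2/9)(1/8)(0/7) = 0; P(data | r = 5) = (5/10)(4/9)(3/8)(2/7) = 1/42; P(data | r = 6) = (6/10)(5/9)(4/8)(3/7) = 1/14; P(data | r = 7) = (7/10)(6/9)(5/8)(4/7) = 1/6.
Weighting by the prior gives 1/4 · 0 = 0, 1/4 · 1/42 = 1/168, 1/4 · 1/14 = 1/56, 1/4 · 1/6 = 1/24; summing to 11/168.
Dividing through by the total gives posterior P(r = 3 | data) = 0, P(r = 5 | data) = 1/11, P(r = 6 | data) = 3/11, P(r = 7 | data) = 7/11.
Averaging over the posterior, P(red next | data) = (5/6)(1/11) + (2/3)(3/11) + (1/2)(7/11) = 19/33.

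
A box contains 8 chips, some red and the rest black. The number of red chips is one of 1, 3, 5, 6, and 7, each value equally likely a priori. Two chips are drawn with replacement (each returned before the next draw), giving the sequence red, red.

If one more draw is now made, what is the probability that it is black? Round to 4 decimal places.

The likelihood of the observed sequence under each hypothesis: P(data | r = 1) = (1/8)(1/8) = 1/64; P(data | r = 3) = (3/8)(3/8) = 9/64; P(data | r = 5) = (5/8)(5/8) = 25/64; P(data | r = 6) = (6/8)(6/8) = 9/16; P(data | r = 7) = (7/8)(7/8) = 49/64.
The prior-weighted likelihoods are 1/5 · 1/64 = 1/320, 1/5 · 9/64 = 9/320, 1/5 · 25/64 = 5/64, 1/5 · 9/16 = 9/80, 1/5 · 49/64 = 49/320; summing to 3/8.
The posterior is then P(r = 1 | data) = 1/120, P(r = 3 | data) = 3/40, P(r = 5 | data) = 5/24, P(r = 6 | data) = 3/10, P(r = 7 | data) = 49/120.
Averaging over the posterior, P(black next | data) = (7/8)(1/120) + (5/8)(3/40) + (3/8)(5/24) + (1/4)(3/10) + (1/8)(49/120) = 31/120.

0.2583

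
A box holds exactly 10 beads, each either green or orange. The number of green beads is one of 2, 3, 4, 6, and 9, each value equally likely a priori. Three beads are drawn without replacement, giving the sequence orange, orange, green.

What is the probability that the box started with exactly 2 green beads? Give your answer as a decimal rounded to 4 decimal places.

For each hypothesis, P(data | H) works out to: P(data | r = 2) = (8/10)(7/9)(2/8) = 7/45; P(data | r = 3) = (7/10)(6/9)(3/8) = 7/40; P(data | r = 4) = (6/10)(5/9)(4/8) = 1/6; P(data | r = 6) = (4/10)(3/9)(6/8) = 1/10; P(data | r = 9) = (1/10)(0/9) = 0.
The prior-weighted likelihoods are 1/5 · 7/45 = 7/225, 1/5 · 7/40 = 7/200, 1/5 · 1/6 = 1/30, 1/5 · 1/10 = 1/50, 1/5 · 0 = 0; with total 43/360.
Hence P(r = 2 | data) = (7/225) / (43/360) = 56/215.

0.2605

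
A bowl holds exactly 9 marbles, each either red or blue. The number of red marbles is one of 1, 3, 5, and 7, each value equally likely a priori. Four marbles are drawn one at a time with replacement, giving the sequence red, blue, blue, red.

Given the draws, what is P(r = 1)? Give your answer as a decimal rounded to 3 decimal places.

0.065

Compute the likelihood of the observed sequence for each case: P(data | r = 1) = (1/9)(8/9)(8/9)(1/9) = 0.0097546; P(data | r = 3) = (3/9)(6/9)(6/9)(3/9) = 0.049383; P(data | r = 5) = (5/9)(4/9)(4/9)(5/9) = 0.060966; P(data | r = 7) = (7/9)(2/9)(2/9)(7/9) = 0.029873.
The prior-weighted likelihoods are 1/4 · 0.0097546 = 0.0024387, 1/4 · 0.049383 = 0.012346, 1/4 · 0.060966 = 0.015242, 1/4 · 0.029873 = 0.0074684; with total 0.037494.
By Bayes' rule, P(r = 1 | data) = (0.0024387) / (0.037494) = 0.065041.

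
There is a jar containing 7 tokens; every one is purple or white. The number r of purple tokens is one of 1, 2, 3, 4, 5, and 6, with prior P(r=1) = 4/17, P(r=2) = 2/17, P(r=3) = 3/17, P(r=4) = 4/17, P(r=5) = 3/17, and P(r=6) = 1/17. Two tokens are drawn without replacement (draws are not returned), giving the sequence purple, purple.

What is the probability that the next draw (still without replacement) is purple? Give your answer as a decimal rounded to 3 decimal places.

0.518

The likelihood of the observed sequence under each hypothesis: P(data | r = 1) = (1/7)(0/6) = 0; P(data | r = 2) = (2/7)(1/6) = 1/21; P(data | r = 3) = (3/7)(2/6) = 1/7; P(data | r = 4) = (4/7)(3/6) = 2/7; P(data | r = 5) = (5/7)(4/6) = 10/21; P(data | r = 6) = (6/7)(5/6) = 5/7.
Weighting by the prior gives 4/17 · 0 = 0, 2/17 · 1/21 = 2/357, 3/17 · 1/7 = 3/119, 4/17 · 2/7 = 8/119, 3/17 · 10/21 = 10/119, 1/17 · 5/7 = 5/119; these sum to 80/357.
The posterior is then P(r = 1 | data) = 0, P(r = 2 | data) = 1/40, P(r = 3 | data) = 9/80, P(r = 4 | data) = 3/10, P(r = 5 | data) = 3/8, P(r = 6 | data) = 3/16.
The predictive probability is P(purple next | data) = (0)(1/40) + (1/5)(9/80) + (2/5)(3/10) + (3/5)(3/8) + (4/5)(3/16) = 207/400.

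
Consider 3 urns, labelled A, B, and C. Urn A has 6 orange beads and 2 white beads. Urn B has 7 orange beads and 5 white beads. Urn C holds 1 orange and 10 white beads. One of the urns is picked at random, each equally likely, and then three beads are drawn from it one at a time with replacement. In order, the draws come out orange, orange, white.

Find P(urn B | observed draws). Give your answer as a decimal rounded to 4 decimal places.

0.4890

Compute the likelihood of the observed sequence for each case: P(data | urn A) = (6/8)(6/8)(2/8) = 0.14062; P(data | urn B) = (7/12)(7/12)(5/12) = 0.14178; P(data | urn C) = (1/11)(1/11)(10/11) = 0.0075131.
Weighting by the prior gives 1/3 · 0.14062 = 0.046875, 1/3 · 0.14178 = 0.047261, 1/3 · 0.0075131 = 0.0025044; these sum to 0.09664.
Therefore the posterior P(urn B | data) = (0.047261) / (0.09664) = 0.48904.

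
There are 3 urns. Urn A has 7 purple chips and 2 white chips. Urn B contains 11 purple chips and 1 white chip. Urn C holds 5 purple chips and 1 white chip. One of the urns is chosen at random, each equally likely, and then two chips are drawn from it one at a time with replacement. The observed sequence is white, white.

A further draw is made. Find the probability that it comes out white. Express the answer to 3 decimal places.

Under each hypothesis, the probability of the observed sequence is: P(data | urn A) = (2/9)(2/9) = 0.049383; P(data | urn B) = (1/12)(1/12) = 0.0069444; P(data | urn C) = (1/6)(1/6) = 0.027778.
Multiplying each by its prior: 1/3 · 0.049383 = 0.016461, 1/3 · 0.0069444 = 0.0023148, 1/3 · 0.027778 = 0.0092593; these sum to 0.028035.
Normalising, the posterior is P(urn A | data) = 0.58716, P(urn B | data) = 0.082569, P(urn C | data) = 0.33028.
The predictive probability is P(white next | data) = (2/9)(0.58716) + (1/12)(0.082569) + (1/6)(0.33028) = 0.19241.

0.192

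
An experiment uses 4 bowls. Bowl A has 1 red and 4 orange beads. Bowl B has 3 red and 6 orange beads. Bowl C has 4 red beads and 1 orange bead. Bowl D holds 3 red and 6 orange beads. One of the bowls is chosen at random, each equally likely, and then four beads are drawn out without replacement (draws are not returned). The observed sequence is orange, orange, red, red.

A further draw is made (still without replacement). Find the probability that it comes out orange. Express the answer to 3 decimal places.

0.800

Under each hypothesis, the probability of the observed sequence is: P(data | bowl A) = (4/5)(3/4)(1/3)(0/2) = 0; P(data | bowl B) = (6/9)(5/8)(3/7)(2/6) = 5/84; P(data | bowl C) = (1/5)(0/4) = 0; P(data | bowl D) = (6/9)(5/8)(3/7)(2/6) = 5/84.
The prior-weighted likelihoods are 1/4 · 0 = 0, 1/4 · 5/84 = 5/336, 1/4 · 0 = 0, 1/4 · 5/84 = 5/336; these sum to 5/168.
Dividing through by the total gives posterior P(bowl A | data) = 0, P(bowl B | data) = 1/2, P(bowl C | data) = 0, P(bowl D | data) = 1/2.
The predictive probability is P(orange next | data) = (4/5)(1/2) + (4/5)(1/2) = 4/5.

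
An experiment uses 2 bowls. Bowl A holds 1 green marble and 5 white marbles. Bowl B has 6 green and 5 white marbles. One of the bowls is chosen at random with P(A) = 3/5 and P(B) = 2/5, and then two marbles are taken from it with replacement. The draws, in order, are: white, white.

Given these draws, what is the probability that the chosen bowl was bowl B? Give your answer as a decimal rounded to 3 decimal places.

For each hypothesis, P(data | H) works out to: P(data | bowl A) = (5/6)(5/6) = 0.69444; P(data | bowl B) = (5/11)(5/11) = 0.20661.
Weighting by the prior gives 3/5 · 0.69444 = 0.41667, 2/5 · 0.20661 = 0.082645; these sum to 0.49931.
Therefore the posterior P(bowl B | data) = (0.082645) / (0.49931) = 0.16552.

0.166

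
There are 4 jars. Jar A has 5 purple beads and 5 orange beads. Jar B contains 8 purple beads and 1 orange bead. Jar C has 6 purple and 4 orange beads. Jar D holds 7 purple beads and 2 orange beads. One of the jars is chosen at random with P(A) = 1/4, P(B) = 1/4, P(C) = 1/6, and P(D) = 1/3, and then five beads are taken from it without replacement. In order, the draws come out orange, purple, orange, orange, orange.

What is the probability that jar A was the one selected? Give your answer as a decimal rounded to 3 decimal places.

Compute the likelihood of the observed sequence for each case: P(data | jar A) = (5/10)(5/9)(4/8)(3/7)(2/6) = 0.019841; P(data | jar B) = (1/9)(8/8)(0/7) = 0; P(data | jar C) = (4/10)(6/9)(3/8)(2/7)(1/6) = 0.0047619; P(data | jar D) = (2/9)(7/8)(1/7)(0/6) = 0.
Weighting by the prior gives 1/4 · 0.019841 = 0.0049603, 1/4 · 0 = 0, 1/6 · 0.0047619 = 0.00079365, 1/3 · 0 = 0; these sum to 0.005754.
Hence P(jar A | data) = (0.0049603) / (0.005754) = 0.86207.

0.862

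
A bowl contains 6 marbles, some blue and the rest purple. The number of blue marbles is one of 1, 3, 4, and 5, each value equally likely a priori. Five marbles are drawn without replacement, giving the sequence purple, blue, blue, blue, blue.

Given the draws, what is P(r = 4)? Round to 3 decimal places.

For each hypothesis, P(data | H) works out to: P(data | r = 1) = (5/6)(1/5)(0/4) = 0; P(data | r = 3) = (3/6)(3/5)(2/4)(1/3)(0/2) = 0; P(data | r = 4) = (2/6)(4/5)(3/4)(2/3)(1/2) = 1/15; P(data | r = 5) = (1/6)(5/5)(4/4)(3/3)(2/2) = 1/6.
The prior-weighted likelihoods are 1/4 · 0 = 0, 1/4 · 0 = 0, 1/4 · 1/15 = 1/60, 1/4 · 1/6 = 1/24; summing to 7/120.
By Bayes' rule, P(r = 4 | data) = (1/60) / (7/120) = 2/7.

0.286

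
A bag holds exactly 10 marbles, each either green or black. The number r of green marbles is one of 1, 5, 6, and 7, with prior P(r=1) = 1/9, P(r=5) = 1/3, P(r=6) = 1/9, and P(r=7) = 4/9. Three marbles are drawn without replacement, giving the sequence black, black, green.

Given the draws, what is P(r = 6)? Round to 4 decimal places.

0.1176

Compute the likelihood of the observed sequence for each case: P(data | r = 1) = (9/10)(8/9)(1/8) = 1/10; P(data | r = 5) = (5/10)(4/9)(5/8) = 5/36; P(data | r = 6) = (4/10)(3/9)(6/8) = 1/10; P(data | r = 7) = (3/10)(2/9)(7/8) = 7/120.
The prior-weighted likelihoods are 1/9 · 1/10 = 1/90, 1/3 · 5/36 = 5/108, 1/9 · 1/10 = 1/90, 4/9 · 7/120 = 7/270; with total 17/180.
By Bayes' rule, P(r = 6 | data) = (1/90) / (17/180) = 2/17.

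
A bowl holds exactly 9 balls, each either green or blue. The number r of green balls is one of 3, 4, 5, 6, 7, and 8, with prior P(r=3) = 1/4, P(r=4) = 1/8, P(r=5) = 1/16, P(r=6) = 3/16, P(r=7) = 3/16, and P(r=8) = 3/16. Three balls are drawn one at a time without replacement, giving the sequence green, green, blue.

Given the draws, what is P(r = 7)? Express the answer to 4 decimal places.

For each hypothesis, P(data | H) works out to: P(data | r = 3) = (3/9)(2/8)(6/7) = 0.071429; P(data | r = 4) = (4/9)(3/8)(5/7) = 0.11905; P(data | r = 5) = (5/9)(4/8)(4/7) = 0.15873; P(data | r = 6) = (6/9)(5/8)(3/7) = 0.17857; P(data | r = 7) = (7/9)(6/8)(2/7) = 0.16667; P(data | r = 8) = (8/9)(7/8)(1/7) = 0.11111.
Multiplying each by its prior: 1/4 · 0.071429 = 0.017857, 1/8 · 0.11905 = 0.014881, 1/16 · 0.15873 = 0.0099206, 3/16 · 0.17857 = 0.033482, 3/16 · 0.16667 = 0.03125, 3/16 · 0.11111 = 0.020833; these sum to 0.12822.
By Bayes' rule, P(r = 7 | data) = (0.03125) / (0.12822) = 0.24371.

0.2437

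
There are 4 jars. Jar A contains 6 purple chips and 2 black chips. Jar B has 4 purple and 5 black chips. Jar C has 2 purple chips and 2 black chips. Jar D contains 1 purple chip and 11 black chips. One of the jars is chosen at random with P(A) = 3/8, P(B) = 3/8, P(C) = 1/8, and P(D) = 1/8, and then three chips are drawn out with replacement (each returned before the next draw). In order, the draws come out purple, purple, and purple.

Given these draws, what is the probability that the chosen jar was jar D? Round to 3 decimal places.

0.000

The likelihood of the observed sequence under each hypothesis: P(data | jar A) = (6/8)(6/8)(6/8) = 0.42188; P(data | jar B) = (4/9)(4/9)(4/9) = 0.087791; P(data | jar C) = (2/4)(2/4)(2/4) = 0.125; P(data | jar D) = (1/12)(1/12)(1/12) = 0.0005787.
Multiplying each by its prior: 3/8 · 0.42188 = 0.1582, 3/8 · 0.087791 = 0.032922, 1/8 · 0.125 = 0.015625, 1/8 · 0.0005787 = 7.2338e-05; these sum to 0.20682.
Therefore the posterior P(jar D | data) = (7.2338e-05) / (0.20682) = 0.00034976.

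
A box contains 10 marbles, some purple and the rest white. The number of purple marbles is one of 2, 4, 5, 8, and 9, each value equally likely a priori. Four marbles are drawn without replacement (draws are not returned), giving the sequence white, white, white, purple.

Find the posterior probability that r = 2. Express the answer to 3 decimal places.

0.463

For each hypothesis, P(data | H) works out to: P(data | r = 2) = (8/10)(7/9)(6/8)(2/7) = 0.13333; P(data | r = 4) = (6/10)(5/9)(4/8)(4/7) = 0.095238; P(data | r = 5) = (5/10)(4/9)(3/8)(5/7) = 0.059524; P(data | r = 8) = (2/10)(1/9)(0/8) = 0; P(data | r = 9) = (1/10)(0/9) = 0.
The prior-weighted likelihoods are 1/5 · 0.13333 = 0.026667, 1/5 · 0.095238 = 0.019048, 1/5 · 0.059524 = 0.011905, 1/5 · 0 = 0, 1/5 · 0 = 0; these sum to 0.057619.
So P(r = 2 | data) = (0.026667) / (0.057619) = 0.46281.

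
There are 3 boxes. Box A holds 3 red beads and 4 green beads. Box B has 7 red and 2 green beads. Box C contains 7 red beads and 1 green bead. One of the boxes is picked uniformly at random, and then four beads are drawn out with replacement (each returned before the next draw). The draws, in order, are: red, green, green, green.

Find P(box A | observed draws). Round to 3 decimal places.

0.886

Under each hypothesis, the probability of the observed sequence is: P(data | box A) = (3/7)(4/7)(4/7)(4/7) = 0.079967; P(data | box B) = (7/9)(2/9)(2/9)(2/9) = 0.0085353; P(data | box C) = (7/8)(1/8)(1/8)(1/8) = 0.001709.
The prior-weighted likelihoods are 1/3 · 0.079967 = 0.026656, 1/3 · 0.0085353 = 0.0028451, 1/3 · 0.001709 = 0.00056966; summing to 0.03007.
By Bayes' rule, P(box A | data) = (0.026656) / (0.03007) = 0.88644.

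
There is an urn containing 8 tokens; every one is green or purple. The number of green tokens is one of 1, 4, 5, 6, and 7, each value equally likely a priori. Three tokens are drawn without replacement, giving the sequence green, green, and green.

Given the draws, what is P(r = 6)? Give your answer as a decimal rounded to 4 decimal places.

0.2899

Compute the likelihood of the observed sequence for each case: P(data | r = 1) = (1/8)(0/7) = 0; P(data | r = 4) = (4/8)(3/7)(2/6) = 1/14; P(data | r = 5) = (5/8)(4/7)(3/6) = 5/28; P(data | r = 6) = (6/8)(5/7)(4/6) = 5/14; P(data | r = 7) = (7/8)(6/7)(5/6) = 5/8.
The prior-weighted likelihoods are 1/5 · 0 = 0, 1/5 · 1/14 = 1/70, 1/5 · 5/28 = 1/28, 1/5 · 5/14 = 1/14, 1/5 · 5/8 = 1/8; with total 69/280.
Therefore the posterior P(r = 6 | data) = (1/14) / (69/280) = 20/69.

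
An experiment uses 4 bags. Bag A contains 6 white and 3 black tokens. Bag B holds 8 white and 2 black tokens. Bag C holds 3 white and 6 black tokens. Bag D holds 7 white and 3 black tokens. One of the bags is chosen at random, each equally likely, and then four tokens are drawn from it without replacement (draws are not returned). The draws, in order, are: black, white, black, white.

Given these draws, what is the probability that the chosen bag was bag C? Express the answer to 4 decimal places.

0.3112

Compute the likelihood of the observed sequence for each case: P(data | bag A) = (3/9)(6/8)(2/7)(5/6) = 0.059524; P(data | bag B) = (2/10)(8/9)(1/8)(7/7) = 0.022222; P(data | bag C) = (6/9)(3/8)(5/7)(2/6) = 0.059524; P(data | bag D) = (3/10)(7/9)(2/8)(6/7) = 0.05.
The prior-weighted likelihoods are 1/4 · 0.059524 = 0.014881, 1/4 · 0.022222 = 0.0055556, 1/4 · 0.059524 = 0.014881, 1/4 · 0.05 = 0.0125; these sum to 0.047817.
Hence P(bag C | data) = (0.014881) / (0.047817) = 0.3112.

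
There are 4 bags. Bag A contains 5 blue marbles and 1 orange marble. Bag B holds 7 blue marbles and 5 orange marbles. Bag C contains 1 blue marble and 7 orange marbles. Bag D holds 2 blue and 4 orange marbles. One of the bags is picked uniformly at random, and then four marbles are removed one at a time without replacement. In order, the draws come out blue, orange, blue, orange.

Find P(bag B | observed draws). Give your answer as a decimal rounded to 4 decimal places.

Compute the likelihood of the observed sequence for each case: P(data | bag A) = (5/6)(1/5)(4/4)(0/3) = 0; P(data | bag B) = (7/12)(5/11)(6/10)(4/9) = 7/99; P(data | bag C) = (1/8)(7/7)(0/6) = 0; P(data | bag D) = (2/6)(4/5)(1/4)(3/3) = 1/15.
The prior-weighted likelihoods are 1/4 · 0 = 0, 1/4 · 7/99 = 7/396, 1/4 · 0 = 0, 1/4 · 1/15 = 1/60; with total 17/495.
Hence P(bag B | data) = (7/396) / (17/495) = 35/68.

0.5147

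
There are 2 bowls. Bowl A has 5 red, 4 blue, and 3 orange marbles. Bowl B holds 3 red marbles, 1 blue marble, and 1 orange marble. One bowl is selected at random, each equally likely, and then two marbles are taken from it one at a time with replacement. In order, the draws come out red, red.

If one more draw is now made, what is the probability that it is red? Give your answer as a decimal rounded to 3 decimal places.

0.540

Under each hypothesis, the probability of the observed sequence is: P(data | bowl A) = (5/12)(5/12) = 0.17361; P(data | bowl B) = (3/5)(3/5) = 0.36.
Weighting by the prior gives 1/2 · 0.17361 = 0.086806, 1/2 · 0.36 = 0.18; summing to 0.26681.
The posterior is then P(bowl A | data) = 0.32535, P(bowl B | data) = 0.67465.
Averaging over the posterior, P(red next | data) = (5/12)(0.32535) + (3/5)(0.67465) = 0.54035.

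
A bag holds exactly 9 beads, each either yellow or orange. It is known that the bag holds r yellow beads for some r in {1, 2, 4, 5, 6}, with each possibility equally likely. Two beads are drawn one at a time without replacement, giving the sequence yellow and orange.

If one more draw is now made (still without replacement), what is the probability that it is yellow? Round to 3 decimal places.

0.436

The likelihood of the observed sequence under each hypothesis: P(data | r = 1) = (1/9)(8/8) = 1/9; P(data | r = 2) = (2/9)(7/8) = 7/36; P(data | r = 4) = (4/9)(5/8) = 5/18; P(data | r = 5) = (5/9)(4/8) = 5/18; P(data | r = 6) = (6/9)(3/8) = 1/4.
The prior-weighted likelihoods are 1/5 · 1/9 = 1/45, 1/5 · 7/36 = 7/180, 1/5 · 5/18 = 1/18, 1/5 · 5/18 = 1/18, 1/5 · 1/4 = 1/20; summing to 2/9.
Dividing through by the total gives posterior P(r = 1 | data) = 1/10, P(r = 2 | data) = 7/40, P(r = 4 | data) = 1/4, P(r = 5 | data) = 1/4, P(r = 6 | data) = 9/40.
Averaging over the posterior, P(yellow next | data) = (0)(1/10) + (1/7)(7/40) + (3/7)(1/4) + (4/7)(1/4) + (5/7)(9/40) = 61/140.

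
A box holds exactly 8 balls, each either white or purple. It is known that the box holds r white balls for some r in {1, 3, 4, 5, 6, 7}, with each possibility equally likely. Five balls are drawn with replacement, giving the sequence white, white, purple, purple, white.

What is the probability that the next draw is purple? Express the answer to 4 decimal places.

Compute the likelihood of the observed sequence for each case: P(data | r = 1) = (1/8)(1/8)(7/8)(7/8)(1/8) = 0.0014954; P(data | r = 3) = (3/8)(3/8)(5/8)(5/8)(3/8) = 0.020599; P(data | r = 4) = (4/8)(4/8)(4/8)(4/8)(4/8) = 0.03125; P(data | r = 5) = (5/8)(5/8)(3/8)(3/8)(5/8) = 0.034332; P(data | r = 6) = (6/8)(6/8)(2/8)(2/8)(6/8) = 0.026367; P(data | r = 7) = (7/8)(7/8)(1/8)(1/8)(7/8) = 0.010468.
Weighting by the prior gives 1/6 · 0.0014954 = 0.00024923, 1/6 · 0.020599 = 0.0034332, 1/6 · 0.03125 = 0.0052083, 1/6 · 0.034332 = 0.005722, 1/6 · 0.026367 = 0.0043945, 1/6 · 0.010468 = 0.0017446; these sum to 0.020752.
The posterior is then P(r = 1 | data) = 0.01201, P(r = 3 | data) = 0.16544, P(r = 4 | data) = 0.25098, P(r = 5 | data) = 0.27574, P(r = 6 | data) = 0.21176, P(r = 7 | data) = 0.084069.
The predictive probability is P(purple next | data) = (7/8)(0.01201) + (5/8)(0.16544) + (1/2)(0.25098) + (3/8)(0.27574) + (1/4)(0.21176) + (1/8)(0.084069) = 0.40625.

0.4063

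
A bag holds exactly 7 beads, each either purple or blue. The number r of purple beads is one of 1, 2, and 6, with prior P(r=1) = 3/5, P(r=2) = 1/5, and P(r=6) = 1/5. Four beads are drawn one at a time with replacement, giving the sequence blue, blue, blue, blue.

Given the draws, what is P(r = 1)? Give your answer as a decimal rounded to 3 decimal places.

The likelihood of the observed sequence under each hypothesis: P(data | r = 1) = (6/7)(6/7)(6/7)(6/7) = 0.53978; P(data | r = 2) = (5/7)(5/7)(5/7)(5/7) = 0.26031; P(data | r = 6) = (1/7)(1/7)(1/7)(1/7) = 0.00041649.
Weighting by the prior gives 3/5 · 0.53978 = 0.32387, 1/5 · 0.26031 = 0.052062, 1/5 · 0.00041649 = 8.3299e-05; with total 0.37601.
Therefore the posterior P(r = 1 | data) = (0.32387) / (0.37601) = 0.86132.

0.861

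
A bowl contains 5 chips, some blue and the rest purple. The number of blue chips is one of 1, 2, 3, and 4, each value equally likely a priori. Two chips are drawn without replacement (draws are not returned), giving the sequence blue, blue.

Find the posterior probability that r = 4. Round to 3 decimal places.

Under each hypothesis, the probability of the observed sequence is: P(data | r = 1) = (1/5)(0/4) = 0; P(data | r = 2) = (2/5)(1/4) = 1/10; P(data | r = 3) = (3/5)(2/4) = 3/10; P(data | r = 4) = (4/5)(3/4) = 3/5.
Weighting by the prior gives 1/4 · 0 = 0, 1/4 · 1/10 = 1/40, 1/4 · 3/10 = 3/40, 1/4 · 3/5 = 3/20; with total 1/4.
By Bayes' rule, P(r = 4 | data) = (3/20) / (1/4) = 3/5.

0.600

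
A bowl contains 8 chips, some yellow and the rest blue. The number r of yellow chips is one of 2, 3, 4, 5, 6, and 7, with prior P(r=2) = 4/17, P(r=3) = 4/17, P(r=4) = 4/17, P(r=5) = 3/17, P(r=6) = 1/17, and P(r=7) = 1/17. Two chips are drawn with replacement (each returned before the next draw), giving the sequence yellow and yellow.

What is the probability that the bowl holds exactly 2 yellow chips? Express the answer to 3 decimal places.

0.058

Compute the likelihood of the observed sequence for each case: P(data | r = 2) = (2/8)(2/8) = 0.0625; P(data | r = 3) = (3/8)(3/8) = 0.14062; P(data | r = 4) = (4/8)(4/8) = 0.25; P(data | r = 5) = (5/8)(5/8) = 0.39062; P(data | r = 6) = (6/8)(6/8) = 0.5625; P(data | r = 7) = (7/8)(7/8) = 0.76562.
Weighting by the prior gives 4/17 · 0.0625 = 0.014706, 4/17 · 0.14062 = 0.033088, 4/17 · 0.25 = 0.058824, 3/17 · 0.39062 = 0.068934, 1/17 · 0.5625 = 0.033088, 1/17 · 0.76562 = 0.045037; with total 0.25368.
Therefore the posterior P(r = 2 | data) = (0.014706) / (0.25368) = 0.057971.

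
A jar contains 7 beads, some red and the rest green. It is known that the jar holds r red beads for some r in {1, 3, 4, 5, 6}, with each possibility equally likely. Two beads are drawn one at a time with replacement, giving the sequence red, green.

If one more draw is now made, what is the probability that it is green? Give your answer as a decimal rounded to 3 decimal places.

0.453

Under each hypothesis, the probability of the observed sequence is: P(data | r = 1) = (1/7)(6/7) = 6/49; P(data | r = 3) = (3/7)(4/7) = 12/49; P(data | r = 4) = (4/7)(3/7) = 12/49; P(data | r = 5) = (5/7)(2/7) = 10/49; P(data | r = 6) = (6/7)(1/7) = 6/49.
Weighting by the prior gives 1/5 · 6/49 = 6/245, 1/5 · 12/49 = 12/245, 1/5 · 12/49 = 12/245, 1/5 · 10/49 = 2/49, 1/5 · 6/49 = 6/245; with total 46/245.
Normalising, the posterior is P(r = 1 | data) = 3/23, P(r = 3 | data) = 6/23, P(r = 4 | data) = 6/23, P(r = 5 | data) = 5/23, P(r = 6 | data) = 3/23.
So P(green next | data) = Σ P(green next | H) P(H | data) = (6/7)(3/23) + (4/7)(6/23) + (3/7)(6/23) + (2/7)(5/23) + (1/7)(3/23) = 73/161.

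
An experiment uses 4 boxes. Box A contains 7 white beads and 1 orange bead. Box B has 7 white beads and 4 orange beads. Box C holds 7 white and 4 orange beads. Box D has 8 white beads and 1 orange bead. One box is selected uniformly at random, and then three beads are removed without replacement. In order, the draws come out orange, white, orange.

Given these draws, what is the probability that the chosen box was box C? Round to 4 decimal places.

0.5000

Compute the likelihood of the observed sequence for each case: P(data | box A) = (1/8)(7/7)(0/6) = 0; P(data | box B) = (4/11)(7/10)(3/9) = 14/165; P(data | box C) = (4/11)(7/10)(3/9) = 14/165; P(data | box D) = (1/9)(8/8)(0/7) = 0.
The prior-weighted likelihoods are 1/4 · 0 = 0, 1/4 · 14/165 = 7/330, 1/4 · 14/165 = 7/330, 1/4 · 0 = 0; these sum to 7/165.
By Bayes' rule, P(box C | data) = (7/330) / (7/165) = 1/2.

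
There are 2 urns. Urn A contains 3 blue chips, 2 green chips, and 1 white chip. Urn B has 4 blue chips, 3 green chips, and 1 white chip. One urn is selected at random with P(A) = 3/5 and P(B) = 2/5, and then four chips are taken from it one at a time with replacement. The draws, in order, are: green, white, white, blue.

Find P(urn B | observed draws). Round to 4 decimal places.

0.2967

The likelihood of the observed sequence under each hypothesis: P(data | urn A) = (2/6)(1/6)(1/6)(3/6) = 0.0046296; P(data | urn B) = (3/8)(1/8)(1/8)(4/8) = 0.0029297.
Multiplying each by its prior: 3/5 · 0.0046296 = 0.0027778, 2/5 · 0.0029297 = 0.0011719; summing to 0.0039497.
So P(urn B | data) = (0.0011719) / (0.0039497) = 0.2967.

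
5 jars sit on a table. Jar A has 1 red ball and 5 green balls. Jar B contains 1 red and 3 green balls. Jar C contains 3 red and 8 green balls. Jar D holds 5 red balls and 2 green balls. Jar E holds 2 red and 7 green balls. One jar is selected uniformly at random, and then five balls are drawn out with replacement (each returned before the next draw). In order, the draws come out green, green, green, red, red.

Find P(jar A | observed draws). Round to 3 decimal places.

The likelihood of the observed sequence under each hypothesis: P(data | jar A) = (5/6)(5/6)(5/6)(1/6)(1/6) = 0.016075; P(data | jar B) = (3/4)(3/4)(3/4)(1/4)(1/4) = 0.026367; P(data | jar C) = (8/11)(8/11)(8/11)(3/11)(3/11) = 0.028612; P(data | jar D) = (2/7)(2/7)(2/7)(5/7)(5/7) = 0.0119; P(data | jar E) = (7/9)(7/9)(7/9)(2/9)(2/9) = 0.023235.
Multiplying each by its prior: 1/5 · 0.016075 = 0.003215, 1/5 · 0.026367 = 0.0052734, 1/5 · 0.028612 = 0.0057224, 1/5 · 0.0119 = 0.00238, 1/5 · 0.023235 = 0.004647; these sum to 0.021238.
By Bayes' rule, P(jar A | data) = (0.003215) / (0.021238) = 0.15138.

0.151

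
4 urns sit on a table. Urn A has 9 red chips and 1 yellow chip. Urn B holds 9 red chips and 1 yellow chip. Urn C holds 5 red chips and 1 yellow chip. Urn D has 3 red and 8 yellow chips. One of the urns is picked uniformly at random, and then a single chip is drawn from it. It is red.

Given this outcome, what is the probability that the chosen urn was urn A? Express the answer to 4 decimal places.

For each hypothesis, P(data | H) works out to: P(data | urn A) = (9/10) = 0.9; P(data | urn B) = (9/10) = 0.9; P(data | urn C) = (5/6) = 0.83333; P(data | urn D) = (3/11) = 0.27273.
Multiplying each by its prior: 1/4 · 0.9 = 0.225, 1/4 · 0.9 = 0.225, 1/4 · 0.83333 = 0.20833, 1/4 · 0.27273 = 0.068182; with total 0.72652.
So P(urn A | data) = (0.225) / (0.72652) = 0.3097.

0.3097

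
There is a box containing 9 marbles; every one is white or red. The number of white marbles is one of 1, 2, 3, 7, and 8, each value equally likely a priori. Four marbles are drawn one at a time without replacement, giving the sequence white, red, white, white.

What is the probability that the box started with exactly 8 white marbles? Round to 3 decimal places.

0.424

The likelihood of the observed sequence under each hypothesis: P(data | r = 1) = (1/9)(8/8)(0/7) = 0; P(data | r = 2) = (2/9)(7/8)(1/7)(0/6) = 0; P(data | r = 3) = (3/9)(6/8)(2/7)(1/6) = 1/84; P(data | r = 7) = (7/9)(2/8)(6/7)(5/6) = 5/36; P(data | r = 8) = (8/9)(1/8)(7/7)(6/6) = 1/9.
The prior-weighted likelihoods are 1/5 · 0 = 0, 1/5 · 0 = 0, 1/5 · 1/84 = 1/420, 1/5 · 5/36 = 1/36, 1/5 · 1/9 = 1/45; with total 11/210.
Hence P(r = 8 | data) = (1/45) / (11/210) = 14/33.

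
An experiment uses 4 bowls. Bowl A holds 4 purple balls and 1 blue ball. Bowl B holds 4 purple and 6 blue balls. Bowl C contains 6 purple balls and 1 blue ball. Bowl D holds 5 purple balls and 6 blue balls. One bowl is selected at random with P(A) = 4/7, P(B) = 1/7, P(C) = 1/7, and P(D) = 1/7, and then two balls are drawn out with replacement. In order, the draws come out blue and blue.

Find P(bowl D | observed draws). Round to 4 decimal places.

Under each hypothesis, the probability of the observed sequence is: P(data | bowl A) = (1/5)(1/5) = 0.04; P(data | bowl B) = (6/10)(6/10) = 0.36; P(data | bowl C) = (1/7)(1/7) = 0.020408; P(data | bowl D) = (6/11)(6/11) = 0.29752.
Multiplying each by its prior: 4/7 · 0.04 = 0.022857, 1/7 · 0.36 = 0.051429, 1/7 · 0.020408 = 0.0029155, 1/7 · 0.29752 = 0.042503; with total 0.1197.
So P(bowl D | data) = (0.042503) / (0.1197) = 0.35507.

0.3551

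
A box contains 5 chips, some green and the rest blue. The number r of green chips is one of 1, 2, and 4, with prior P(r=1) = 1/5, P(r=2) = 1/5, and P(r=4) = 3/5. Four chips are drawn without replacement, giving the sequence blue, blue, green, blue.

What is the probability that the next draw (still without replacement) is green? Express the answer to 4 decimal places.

The likelihood of the observed sequence under each hypothesis: P(data | r = 1) = (4/5)(3/4)(1/3)(2/2) = 1/5; P(data | r = 2) = (3/5)(2/4)(2/3)(1/2) = 1/10; P(data | r = 4) = (1/5)(0/4) = 0.
Weighting by the prior gives 1/5 · 1/5 = 1/25, 1/5 · 1/10 = 1/50, 3/5 · 0 = 0; summing to 3/50.
Dividing through by the total gives posterior P(r = 1 | data) = 2/3, P(r = 2 | data) = 1/3, P(r = 4 | data) = 0.
The predictive probability is P(green next | data) = (0)(2/3) + (1)(1/3) = 1/3.

0.3333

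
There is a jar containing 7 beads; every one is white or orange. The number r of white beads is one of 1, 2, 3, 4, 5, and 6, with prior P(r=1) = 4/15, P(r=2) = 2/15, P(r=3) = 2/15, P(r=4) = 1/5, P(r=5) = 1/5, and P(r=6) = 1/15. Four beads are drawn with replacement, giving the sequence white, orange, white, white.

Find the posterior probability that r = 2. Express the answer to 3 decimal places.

For each hypothesis, P(data | H) works out to: P(data | r = 1) = (1/7)(6/7)(1/7)(1/7) = 0.002499; P(data | r = 2) = (2/7)(5/7)(2/7)(2/7) = 0.01666; P(data | r = 3) = (3/7)(4/7)(3/7)(3/7) = 0.044981; P(data | r = 4) = (4/7)(3/7)(4/7)(4/7) = 0.079967; P(data | r = 5) = (5/7)(2/7)(5/7)(5/7) = 0.10412; P(data | r = 6) = (6/7)(1/7)(6/7)(6/7) = 0.089963.
Weighting by the prior gives 4/15 · 0.002499 = 0.00066639, 2/15 · 0.01666 = 0.0022213, 2/15 · 0.044981 = 0.0059975, 1/5 · 0.079967 = 0.015993, 1/5 · 0.10412 = 0.020825, 1/15 · 0.089963 = 0.0059975; summing to 0.051701.
By Bayes' rule, P(r = 2 | data) = (0.0022213) / (0.051701) = 0.042965.

0.043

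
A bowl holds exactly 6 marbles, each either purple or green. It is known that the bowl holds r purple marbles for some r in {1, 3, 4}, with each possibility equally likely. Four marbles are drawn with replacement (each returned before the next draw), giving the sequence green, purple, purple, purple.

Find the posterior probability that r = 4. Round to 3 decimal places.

The likelihood of the observed sequence under each hypothesis: P(data | r = 1) = (5/6)(1/6)(1/6)(1/6) = 0.003858; P(data | r = 3) = (3/6)(3/6)(3/6)(3/6) = 0.0625; P(data | r = 4) = (2/6)(4/6)(4/6)(4/6) = 0.098765.
Weighting by the prior gives 1/3 · 0.003858 = 0.001286, 1/3 · 0.0625 = 0.020833, 1/3 · 0.098765 = 0.032922; summing to 0.055041.
Hence P(r = 4 | data) = (0.032922) / (0.055041) = 0.59813.

0.598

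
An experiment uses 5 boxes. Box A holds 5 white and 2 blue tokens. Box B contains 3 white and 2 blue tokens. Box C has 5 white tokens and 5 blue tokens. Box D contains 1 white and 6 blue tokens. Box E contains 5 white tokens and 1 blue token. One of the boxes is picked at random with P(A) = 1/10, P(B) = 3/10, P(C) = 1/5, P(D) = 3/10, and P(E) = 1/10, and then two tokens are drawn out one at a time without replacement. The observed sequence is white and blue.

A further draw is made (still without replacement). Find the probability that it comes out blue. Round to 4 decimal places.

0.4605

Compute the likelihood of the observed sequence for each case: P(data | box A) = (5/7)(2/6) = 5/21; P(data | box B) = (3/5)(2/4) = 3/10; P(data | box C) = (5/10)(5/9) = 5/18; P(data | box D) = (1/7)(6/6) = 1/7; P(data | box E) = (5/6)(1/5) = 1/6.
Multiplying each by its prior: 1/10 · 5/21 = 1/42, 3/10 · 3/10 = 9/100, 1/5 · 5/18 = 1/18, 3/10 · 1/7 = 3/70, 1/10 · 1/6 = 1/60; with total 103/450.
Normalising, the posterior is P(box A | data) = 75/721, P(box B | data) = 81/206, P(box C | data) = 25/103, P(box D | data) = 135/721, P(box E | data) = 15/206.
Averaging over the posterior, P(blue next | data) = (1/5)(75/721) + (1/3)(81/206) + (1/2)(25/103) + (1)(135/721) + (0)(15/206) = 332/721.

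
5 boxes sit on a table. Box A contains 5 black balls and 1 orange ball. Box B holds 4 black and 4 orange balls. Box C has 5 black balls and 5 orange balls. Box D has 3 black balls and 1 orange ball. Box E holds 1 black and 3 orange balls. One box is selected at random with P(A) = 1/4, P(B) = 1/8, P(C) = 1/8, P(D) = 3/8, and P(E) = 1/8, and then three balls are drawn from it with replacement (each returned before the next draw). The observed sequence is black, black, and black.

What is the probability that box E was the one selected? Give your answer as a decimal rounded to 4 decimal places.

0.0058

Compute the likelihood of the observed sequence for each case: P(data | box A) = (5/6)(5/6)(5/6) = 0.5787; P(data | box B) = (4/8)(4/8)(4/8) = 0.125; P(data | box C) = (5/10)(5/10)(5/10) = 0.125; P(data | box D) = (3/4)(3/4)(3/4) = 0.42188; P(data | box E) = (1/4)(1/4)(1/4) = 0.015625.
Multiplying each by its prior: 1/4 · 0.5787 = 0.14468, 1/8 · 0.125 = 0.015625, 1/8 · 0.125 = 0.015625, 3/8 · 0.42188 = 0.1582, 1/8 · 0.015625 = 0.0019531; with total 0.33608.
Therefore the posterior P(box E | data) = (0.0019531) / (0.33608) = 0.0058115.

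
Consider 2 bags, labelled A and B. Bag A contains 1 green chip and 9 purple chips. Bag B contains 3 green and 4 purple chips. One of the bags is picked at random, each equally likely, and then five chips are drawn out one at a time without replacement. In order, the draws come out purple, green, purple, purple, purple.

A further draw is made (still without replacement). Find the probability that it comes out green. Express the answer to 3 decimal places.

0.222

Under each hypothesis, the probability of the observed sequence is: P(data | bag A) = (9/10)(1/9)(8/8)(7/7)(6/6) = 1/10; P(data | bag B) = (4/7)(3/6)(3/5)(2/4)(1/3) = 1/35.
Multiplying each by its prior: 1/2 · 1/10 = 1/20, 1/2 · 1/35 = 1/70; with total 9/140.
Normalising, the posterior is P(bag A | data) = 7/9, P(bag B | data) = 2/9.
Averaging over the posterior, P(green next | data) = (0)(7/9) + (1)(2/9) = 2/9.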